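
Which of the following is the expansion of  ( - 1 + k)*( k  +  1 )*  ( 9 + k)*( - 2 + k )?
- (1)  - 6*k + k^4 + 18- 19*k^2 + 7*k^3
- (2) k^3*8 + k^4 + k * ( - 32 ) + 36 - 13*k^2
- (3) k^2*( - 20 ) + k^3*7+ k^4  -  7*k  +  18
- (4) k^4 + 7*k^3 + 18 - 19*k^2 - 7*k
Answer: 4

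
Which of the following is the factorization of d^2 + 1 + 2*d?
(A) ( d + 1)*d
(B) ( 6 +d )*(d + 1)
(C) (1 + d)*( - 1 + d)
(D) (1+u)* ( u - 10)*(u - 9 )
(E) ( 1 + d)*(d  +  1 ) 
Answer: E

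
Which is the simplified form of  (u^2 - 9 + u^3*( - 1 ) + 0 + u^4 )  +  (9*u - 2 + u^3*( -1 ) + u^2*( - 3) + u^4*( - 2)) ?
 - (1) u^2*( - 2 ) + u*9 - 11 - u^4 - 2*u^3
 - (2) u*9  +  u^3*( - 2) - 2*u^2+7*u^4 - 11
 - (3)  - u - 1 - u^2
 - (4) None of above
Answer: 1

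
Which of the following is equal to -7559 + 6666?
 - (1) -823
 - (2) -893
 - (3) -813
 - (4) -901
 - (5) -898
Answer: 2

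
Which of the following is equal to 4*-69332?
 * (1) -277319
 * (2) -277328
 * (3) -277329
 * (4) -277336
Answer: 2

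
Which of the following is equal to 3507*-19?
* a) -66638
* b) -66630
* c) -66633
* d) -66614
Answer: c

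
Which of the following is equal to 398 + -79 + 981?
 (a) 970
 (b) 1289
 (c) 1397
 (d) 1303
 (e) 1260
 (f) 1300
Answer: f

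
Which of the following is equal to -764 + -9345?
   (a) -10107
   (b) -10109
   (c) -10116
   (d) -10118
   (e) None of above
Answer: b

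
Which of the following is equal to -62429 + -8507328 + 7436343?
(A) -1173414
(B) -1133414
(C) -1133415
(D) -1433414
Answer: B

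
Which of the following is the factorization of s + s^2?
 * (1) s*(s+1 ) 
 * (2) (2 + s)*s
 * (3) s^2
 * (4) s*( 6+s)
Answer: 1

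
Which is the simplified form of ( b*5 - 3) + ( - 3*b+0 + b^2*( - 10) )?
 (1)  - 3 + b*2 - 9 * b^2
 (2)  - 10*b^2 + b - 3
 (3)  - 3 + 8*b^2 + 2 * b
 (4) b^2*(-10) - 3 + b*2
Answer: 4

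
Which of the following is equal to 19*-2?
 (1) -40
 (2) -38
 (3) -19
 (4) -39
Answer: 2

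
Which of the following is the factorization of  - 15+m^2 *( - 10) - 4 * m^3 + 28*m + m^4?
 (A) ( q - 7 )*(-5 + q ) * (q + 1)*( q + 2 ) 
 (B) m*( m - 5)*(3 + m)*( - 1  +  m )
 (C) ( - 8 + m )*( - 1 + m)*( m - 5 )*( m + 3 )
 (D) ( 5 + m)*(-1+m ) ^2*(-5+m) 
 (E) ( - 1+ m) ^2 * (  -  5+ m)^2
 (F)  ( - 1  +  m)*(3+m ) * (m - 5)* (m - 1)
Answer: F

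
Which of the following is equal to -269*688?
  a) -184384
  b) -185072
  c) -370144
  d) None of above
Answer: b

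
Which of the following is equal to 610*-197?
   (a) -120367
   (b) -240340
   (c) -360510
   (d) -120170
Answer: d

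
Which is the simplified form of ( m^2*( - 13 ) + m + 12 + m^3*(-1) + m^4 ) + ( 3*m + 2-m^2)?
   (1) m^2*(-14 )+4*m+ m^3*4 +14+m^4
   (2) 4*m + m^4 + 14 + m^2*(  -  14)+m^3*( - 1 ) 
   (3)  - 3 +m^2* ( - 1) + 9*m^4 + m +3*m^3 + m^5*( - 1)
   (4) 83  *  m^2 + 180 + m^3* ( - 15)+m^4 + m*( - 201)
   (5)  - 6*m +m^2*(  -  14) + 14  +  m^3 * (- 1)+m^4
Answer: 2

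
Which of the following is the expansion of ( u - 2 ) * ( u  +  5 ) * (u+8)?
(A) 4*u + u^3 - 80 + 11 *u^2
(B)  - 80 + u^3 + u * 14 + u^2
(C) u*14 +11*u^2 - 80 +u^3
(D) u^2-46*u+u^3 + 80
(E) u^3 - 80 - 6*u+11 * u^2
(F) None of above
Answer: C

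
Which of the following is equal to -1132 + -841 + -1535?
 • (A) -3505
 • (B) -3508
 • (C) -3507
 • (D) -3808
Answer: B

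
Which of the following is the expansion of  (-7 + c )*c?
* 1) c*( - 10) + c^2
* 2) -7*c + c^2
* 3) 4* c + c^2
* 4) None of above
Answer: 2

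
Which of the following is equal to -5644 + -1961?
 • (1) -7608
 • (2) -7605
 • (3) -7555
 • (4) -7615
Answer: 2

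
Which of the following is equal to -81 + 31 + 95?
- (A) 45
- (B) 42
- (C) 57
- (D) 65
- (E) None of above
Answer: A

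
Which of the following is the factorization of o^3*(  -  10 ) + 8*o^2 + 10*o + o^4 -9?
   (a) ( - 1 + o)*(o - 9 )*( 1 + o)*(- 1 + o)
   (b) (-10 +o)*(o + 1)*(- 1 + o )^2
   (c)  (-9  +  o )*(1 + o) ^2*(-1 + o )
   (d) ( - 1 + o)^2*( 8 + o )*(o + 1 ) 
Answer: a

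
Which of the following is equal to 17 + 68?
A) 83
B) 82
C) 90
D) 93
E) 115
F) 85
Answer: F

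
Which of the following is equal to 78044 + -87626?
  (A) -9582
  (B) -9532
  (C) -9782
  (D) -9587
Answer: A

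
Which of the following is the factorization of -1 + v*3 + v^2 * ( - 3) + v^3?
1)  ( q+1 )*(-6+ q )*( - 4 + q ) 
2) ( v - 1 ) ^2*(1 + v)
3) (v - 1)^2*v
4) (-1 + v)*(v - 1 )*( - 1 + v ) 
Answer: 4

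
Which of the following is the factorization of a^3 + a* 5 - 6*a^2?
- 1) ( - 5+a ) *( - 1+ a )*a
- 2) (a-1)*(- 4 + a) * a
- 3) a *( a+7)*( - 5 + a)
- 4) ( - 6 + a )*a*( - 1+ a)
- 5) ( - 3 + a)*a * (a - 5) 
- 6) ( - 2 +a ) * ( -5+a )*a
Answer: 1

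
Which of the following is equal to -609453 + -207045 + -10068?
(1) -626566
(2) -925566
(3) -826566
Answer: 3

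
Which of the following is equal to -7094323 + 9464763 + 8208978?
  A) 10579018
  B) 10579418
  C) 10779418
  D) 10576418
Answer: B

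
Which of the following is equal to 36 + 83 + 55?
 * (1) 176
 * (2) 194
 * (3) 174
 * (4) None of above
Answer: 3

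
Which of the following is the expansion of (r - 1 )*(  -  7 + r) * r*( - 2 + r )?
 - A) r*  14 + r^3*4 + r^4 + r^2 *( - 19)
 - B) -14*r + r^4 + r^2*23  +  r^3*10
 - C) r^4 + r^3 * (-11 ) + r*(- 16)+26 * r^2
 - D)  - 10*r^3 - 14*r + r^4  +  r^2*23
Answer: D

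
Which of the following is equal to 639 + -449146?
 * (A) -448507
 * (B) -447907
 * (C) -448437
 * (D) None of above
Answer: A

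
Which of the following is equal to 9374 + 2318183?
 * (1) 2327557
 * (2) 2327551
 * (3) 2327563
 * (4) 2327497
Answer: 1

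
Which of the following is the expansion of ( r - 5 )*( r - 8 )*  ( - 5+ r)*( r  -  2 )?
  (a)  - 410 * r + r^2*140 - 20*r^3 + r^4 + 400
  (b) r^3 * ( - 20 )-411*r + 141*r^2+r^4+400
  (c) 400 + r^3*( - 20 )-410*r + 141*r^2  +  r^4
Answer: c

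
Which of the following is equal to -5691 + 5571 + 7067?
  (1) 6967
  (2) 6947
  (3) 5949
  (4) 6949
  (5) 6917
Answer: 2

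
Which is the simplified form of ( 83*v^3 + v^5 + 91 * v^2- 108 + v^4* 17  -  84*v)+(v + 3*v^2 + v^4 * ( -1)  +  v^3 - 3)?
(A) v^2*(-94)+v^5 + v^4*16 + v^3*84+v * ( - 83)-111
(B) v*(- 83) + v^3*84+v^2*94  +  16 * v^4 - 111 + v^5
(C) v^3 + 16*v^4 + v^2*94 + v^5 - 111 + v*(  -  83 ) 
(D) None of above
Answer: B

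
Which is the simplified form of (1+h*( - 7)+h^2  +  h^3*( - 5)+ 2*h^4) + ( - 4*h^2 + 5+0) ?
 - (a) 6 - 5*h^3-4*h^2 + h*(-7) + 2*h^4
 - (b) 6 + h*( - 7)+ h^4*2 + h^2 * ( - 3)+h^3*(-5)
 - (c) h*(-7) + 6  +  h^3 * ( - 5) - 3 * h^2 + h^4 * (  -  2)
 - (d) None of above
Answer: b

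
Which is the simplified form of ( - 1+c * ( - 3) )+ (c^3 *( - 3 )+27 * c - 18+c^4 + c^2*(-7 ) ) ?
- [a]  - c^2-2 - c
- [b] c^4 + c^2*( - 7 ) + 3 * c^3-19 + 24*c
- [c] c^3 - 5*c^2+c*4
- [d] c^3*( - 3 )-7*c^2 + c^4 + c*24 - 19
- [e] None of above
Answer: d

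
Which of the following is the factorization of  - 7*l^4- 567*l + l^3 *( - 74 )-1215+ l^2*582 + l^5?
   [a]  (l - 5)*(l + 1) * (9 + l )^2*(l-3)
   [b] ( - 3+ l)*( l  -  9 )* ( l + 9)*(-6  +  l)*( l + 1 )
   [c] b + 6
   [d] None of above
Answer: d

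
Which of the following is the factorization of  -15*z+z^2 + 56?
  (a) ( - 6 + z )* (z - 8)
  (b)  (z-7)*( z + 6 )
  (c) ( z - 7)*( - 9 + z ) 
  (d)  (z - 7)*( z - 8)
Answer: d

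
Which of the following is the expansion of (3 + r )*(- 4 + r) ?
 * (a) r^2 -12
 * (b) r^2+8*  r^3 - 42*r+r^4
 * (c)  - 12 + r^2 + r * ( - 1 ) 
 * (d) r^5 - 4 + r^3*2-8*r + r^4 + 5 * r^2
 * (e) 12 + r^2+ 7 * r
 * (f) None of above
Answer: c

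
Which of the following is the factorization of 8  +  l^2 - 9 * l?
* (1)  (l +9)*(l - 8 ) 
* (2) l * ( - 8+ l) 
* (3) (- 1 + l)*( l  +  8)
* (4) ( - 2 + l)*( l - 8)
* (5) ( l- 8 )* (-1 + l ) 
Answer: 5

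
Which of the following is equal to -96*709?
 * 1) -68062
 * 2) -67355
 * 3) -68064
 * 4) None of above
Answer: 3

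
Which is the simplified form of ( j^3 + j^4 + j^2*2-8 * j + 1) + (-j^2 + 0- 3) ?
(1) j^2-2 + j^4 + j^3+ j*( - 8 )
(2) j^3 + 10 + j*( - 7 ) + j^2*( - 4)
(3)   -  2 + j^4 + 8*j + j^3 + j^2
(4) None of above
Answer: 1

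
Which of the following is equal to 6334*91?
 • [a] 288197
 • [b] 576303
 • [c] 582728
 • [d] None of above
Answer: d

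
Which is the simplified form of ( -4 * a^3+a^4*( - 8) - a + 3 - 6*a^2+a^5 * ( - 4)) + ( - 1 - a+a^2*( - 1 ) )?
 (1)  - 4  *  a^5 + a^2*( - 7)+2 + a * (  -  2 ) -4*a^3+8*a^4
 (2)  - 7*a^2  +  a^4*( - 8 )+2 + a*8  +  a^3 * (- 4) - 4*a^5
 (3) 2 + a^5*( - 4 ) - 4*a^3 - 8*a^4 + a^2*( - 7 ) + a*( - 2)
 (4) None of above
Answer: 3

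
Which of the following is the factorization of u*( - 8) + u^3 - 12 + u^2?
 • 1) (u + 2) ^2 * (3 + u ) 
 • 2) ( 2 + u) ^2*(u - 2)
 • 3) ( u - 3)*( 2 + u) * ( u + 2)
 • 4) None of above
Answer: 3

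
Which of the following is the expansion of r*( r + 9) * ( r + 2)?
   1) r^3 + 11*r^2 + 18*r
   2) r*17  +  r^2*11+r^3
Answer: 1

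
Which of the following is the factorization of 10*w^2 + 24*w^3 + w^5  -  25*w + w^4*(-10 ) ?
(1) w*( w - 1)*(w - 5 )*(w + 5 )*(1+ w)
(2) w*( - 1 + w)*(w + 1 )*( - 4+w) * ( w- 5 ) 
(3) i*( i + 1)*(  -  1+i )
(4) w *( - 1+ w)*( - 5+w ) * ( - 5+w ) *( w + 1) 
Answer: 4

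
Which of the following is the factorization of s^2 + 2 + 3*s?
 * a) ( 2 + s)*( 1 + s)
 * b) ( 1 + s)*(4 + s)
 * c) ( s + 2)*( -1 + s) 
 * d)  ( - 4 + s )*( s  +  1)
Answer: a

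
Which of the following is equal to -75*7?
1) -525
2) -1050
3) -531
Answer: 1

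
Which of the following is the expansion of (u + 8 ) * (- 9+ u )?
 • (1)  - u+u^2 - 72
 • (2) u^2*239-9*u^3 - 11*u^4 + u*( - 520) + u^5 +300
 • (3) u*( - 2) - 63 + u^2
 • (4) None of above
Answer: 1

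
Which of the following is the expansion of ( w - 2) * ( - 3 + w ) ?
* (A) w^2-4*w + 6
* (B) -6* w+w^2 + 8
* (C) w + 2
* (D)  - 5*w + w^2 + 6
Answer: D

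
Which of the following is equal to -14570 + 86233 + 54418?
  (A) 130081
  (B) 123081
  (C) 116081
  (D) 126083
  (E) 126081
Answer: E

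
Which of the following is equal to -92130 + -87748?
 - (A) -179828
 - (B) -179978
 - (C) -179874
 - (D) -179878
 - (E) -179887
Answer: D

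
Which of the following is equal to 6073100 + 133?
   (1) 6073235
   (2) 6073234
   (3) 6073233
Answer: 3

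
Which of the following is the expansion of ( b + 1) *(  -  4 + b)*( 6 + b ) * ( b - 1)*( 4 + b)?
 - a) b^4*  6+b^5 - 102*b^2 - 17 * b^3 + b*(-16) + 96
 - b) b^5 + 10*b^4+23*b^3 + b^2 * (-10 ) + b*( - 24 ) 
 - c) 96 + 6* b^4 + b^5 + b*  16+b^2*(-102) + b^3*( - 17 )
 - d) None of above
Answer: c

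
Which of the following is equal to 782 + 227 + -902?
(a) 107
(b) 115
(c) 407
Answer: a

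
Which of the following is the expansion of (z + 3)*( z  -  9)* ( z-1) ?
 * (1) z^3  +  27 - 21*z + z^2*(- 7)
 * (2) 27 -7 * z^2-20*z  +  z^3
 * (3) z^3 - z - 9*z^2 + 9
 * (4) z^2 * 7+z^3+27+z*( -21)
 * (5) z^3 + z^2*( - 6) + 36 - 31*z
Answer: 1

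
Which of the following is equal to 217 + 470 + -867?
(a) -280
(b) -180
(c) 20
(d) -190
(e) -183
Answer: b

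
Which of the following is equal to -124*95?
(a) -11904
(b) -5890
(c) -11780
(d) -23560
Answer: c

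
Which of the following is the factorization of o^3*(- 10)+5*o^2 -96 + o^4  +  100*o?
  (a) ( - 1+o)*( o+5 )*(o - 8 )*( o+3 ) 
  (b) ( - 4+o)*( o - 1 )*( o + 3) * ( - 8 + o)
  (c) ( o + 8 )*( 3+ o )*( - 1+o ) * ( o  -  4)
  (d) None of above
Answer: b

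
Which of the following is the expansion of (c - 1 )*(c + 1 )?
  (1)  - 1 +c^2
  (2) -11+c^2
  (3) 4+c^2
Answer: 1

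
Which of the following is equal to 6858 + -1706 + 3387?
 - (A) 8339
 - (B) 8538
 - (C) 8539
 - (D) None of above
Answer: C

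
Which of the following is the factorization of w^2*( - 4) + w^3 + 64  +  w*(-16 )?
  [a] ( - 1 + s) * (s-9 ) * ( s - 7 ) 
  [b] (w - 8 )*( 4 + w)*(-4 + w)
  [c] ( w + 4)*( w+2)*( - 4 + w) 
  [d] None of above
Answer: d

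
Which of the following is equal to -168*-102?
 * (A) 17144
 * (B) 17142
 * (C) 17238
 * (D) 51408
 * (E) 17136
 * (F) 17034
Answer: E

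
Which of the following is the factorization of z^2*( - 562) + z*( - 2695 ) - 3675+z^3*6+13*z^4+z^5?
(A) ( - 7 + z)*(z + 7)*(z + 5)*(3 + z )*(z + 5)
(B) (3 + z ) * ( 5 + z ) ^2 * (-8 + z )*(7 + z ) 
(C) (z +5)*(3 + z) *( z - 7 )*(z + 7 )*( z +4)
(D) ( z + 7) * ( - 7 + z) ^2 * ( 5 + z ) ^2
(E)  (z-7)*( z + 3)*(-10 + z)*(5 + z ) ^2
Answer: A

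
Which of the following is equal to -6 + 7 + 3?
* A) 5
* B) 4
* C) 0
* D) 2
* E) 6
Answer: B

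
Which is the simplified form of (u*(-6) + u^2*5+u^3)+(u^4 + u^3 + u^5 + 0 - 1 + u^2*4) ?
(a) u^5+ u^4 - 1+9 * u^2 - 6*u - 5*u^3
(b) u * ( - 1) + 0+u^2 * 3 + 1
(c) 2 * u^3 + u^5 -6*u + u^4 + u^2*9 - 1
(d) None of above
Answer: c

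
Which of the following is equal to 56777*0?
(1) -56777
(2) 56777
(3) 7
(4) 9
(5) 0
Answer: 5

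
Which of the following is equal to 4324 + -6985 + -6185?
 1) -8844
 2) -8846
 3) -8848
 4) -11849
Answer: 2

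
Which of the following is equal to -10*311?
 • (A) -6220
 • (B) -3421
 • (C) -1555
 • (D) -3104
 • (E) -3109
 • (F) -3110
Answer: F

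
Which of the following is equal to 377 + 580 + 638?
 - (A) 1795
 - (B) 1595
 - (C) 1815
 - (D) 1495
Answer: B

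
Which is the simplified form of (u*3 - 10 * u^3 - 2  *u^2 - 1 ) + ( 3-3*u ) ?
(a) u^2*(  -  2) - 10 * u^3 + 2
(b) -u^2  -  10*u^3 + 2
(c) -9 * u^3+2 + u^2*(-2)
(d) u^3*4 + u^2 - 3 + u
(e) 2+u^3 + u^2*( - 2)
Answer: a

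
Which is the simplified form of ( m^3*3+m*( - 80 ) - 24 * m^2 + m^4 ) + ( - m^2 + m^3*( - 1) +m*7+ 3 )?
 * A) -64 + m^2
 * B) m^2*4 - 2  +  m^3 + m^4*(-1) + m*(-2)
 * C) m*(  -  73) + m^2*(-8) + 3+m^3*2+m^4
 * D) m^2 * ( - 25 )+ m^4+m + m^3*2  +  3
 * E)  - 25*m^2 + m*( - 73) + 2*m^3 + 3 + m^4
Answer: E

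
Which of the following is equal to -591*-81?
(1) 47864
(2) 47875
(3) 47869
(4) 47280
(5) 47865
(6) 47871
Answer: 6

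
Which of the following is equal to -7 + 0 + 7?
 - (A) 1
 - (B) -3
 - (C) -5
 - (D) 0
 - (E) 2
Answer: D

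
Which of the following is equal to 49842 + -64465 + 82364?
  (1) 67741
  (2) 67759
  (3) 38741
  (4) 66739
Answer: 1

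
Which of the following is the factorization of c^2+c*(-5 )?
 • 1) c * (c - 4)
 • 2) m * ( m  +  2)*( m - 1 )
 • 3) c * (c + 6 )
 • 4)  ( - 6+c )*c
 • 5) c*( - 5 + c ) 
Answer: 5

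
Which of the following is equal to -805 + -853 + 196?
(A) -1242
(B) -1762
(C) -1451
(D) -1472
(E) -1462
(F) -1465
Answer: E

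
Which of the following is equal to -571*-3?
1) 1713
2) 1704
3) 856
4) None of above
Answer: 1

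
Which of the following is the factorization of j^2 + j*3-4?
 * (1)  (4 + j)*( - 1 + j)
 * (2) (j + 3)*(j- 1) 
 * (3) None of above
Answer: 1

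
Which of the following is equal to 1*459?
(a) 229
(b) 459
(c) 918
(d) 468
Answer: b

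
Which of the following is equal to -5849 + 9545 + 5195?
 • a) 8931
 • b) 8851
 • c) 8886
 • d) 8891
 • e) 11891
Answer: d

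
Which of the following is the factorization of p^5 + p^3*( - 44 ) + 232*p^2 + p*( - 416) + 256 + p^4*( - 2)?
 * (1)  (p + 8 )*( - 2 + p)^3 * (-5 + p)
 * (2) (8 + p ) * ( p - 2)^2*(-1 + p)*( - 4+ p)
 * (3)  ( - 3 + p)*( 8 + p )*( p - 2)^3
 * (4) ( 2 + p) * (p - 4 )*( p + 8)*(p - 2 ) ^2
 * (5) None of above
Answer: 5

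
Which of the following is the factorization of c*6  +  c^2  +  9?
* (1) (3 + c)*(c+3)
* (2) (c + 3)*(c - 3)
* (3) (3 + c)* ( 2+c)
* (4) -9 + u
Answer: 1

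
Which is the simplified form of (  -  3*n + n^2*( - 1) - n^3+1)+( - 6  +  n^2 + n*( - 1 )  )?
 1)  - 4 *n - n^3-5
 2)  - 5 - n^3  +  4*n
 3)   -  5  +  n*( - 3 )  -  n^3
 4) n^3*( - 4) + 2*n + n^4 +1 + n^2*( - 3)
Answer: 1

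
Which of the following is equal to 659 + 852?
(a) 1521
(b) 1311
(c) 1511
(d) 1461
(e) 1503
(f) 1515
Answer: c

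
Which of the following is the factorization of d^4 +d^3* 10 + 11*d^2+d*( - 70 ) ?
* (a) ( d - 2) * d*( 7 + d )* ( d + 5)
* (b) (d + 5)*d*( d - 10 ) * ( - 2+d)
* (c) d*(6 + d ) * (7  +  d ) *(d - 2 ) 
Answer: a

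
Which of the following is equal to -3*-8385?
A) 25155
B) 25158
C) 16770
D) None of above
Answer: A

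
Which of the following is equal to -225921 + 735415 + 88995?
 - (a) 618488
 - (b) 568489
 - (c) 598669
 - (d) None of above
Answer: d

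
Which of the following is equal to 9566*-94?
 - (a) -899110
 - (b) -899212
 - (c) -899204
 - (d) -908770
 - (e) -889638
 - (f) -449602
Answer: c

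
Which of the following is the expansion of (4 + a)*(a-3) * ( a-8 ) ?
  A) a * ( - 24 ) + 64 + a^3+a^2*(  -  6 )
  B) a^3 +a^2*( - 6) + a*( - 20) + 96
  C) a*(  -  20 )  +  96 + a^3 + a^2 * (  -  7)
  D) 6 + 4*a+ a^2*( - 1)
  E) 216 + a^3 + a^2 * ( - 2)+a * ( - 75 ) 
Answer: C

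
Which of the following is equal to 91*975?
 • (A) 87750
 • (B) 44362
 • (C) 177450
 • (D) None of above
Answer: D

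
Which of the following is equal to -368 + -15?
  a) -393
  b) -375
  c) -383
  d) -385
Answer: c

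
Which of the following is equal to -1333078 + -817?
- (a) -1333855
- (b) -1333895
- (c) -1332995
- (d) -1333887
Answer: b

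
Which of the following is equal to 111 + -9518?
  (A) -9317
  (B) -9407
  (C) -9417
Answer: B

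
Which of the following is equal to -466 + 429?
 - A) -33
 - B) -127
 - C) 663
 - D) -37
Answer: D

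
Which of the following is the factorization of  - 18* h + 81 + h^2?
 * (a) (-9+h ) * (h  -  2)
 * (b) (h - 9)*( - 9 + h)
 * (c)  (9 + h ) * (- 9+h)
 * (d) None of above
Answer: b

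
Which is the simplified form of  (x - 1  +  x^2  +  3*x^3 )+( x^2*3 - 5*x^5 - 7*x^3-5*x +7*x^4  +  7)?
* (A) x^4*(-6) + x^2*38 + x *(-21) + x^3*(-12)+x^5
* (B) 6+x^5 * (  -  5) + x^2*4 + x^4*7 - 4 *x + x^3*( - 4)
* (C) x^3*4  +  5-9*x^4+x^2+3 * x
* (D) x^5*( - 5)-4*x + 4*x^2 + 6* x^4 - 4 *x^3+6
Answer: B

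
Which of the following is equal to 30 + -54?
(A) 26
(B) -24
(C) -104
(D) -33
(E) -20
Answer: B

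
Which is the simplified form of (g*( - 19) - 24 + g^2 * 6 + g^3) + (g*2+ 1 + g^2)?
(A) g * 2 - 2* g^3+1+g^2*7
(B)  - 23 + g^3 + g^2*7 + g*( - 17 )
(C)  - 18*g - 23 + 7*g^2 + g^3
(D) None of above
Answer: B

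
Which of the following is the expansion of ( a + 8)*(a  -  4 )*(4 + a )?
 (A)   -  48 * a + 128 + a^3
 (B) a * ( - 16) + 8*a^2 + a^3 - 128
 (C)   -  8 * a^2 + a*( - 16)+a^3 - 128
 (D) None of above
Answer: B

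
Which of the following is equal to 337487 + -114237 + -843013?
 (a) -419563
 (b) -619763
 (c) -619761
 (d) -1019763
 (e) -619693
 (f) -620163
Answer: b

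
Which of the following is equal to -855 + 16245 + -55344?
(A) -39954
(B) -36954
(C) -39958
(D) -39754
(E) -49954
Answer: A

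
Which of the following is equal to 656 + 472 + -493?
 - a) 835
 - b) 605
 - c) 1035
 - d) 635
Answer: d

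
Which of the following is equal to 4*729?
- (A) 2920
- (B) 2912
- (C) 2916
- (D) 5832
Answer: C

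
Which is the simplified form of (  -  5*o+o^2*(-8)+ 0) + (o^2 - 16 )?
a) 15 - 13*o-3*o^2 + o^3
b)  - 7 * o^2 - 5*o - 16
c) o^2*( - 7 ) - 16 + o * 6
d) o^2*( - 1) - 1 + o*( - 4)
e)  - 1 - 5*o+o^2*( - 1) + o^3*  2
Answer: b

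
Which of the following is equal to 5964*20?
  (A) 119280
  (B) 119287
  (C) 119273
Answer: A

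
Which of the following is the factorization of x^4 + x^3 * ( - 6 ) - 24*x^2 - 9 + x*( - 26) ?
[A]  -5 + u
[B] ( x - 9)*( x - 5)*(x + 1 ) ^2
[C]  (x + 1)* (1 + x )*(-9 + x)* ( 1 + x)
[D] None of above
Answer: C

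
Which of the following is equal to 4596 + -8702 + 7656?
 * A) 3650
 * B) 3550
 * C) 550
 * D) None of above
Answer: B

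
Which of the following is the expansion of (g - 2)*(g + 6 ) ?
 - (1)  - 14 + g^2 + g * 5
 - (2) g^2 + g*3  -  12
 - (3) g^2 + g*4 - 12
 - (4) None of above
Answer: 3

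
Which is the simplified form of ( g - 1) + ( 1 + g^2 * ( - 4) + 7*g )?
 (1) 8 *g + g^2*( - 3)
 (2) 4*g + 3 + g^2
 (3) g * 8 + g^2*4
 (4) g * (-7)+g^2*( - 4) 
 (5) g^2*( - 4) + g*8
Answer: 5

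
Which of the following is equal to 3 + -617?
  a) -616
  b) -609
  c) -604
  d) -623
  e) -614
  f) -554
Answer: e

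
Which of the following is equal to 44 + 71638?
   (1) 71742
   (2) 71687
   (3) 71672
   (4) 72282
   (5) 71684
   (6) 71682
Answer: 6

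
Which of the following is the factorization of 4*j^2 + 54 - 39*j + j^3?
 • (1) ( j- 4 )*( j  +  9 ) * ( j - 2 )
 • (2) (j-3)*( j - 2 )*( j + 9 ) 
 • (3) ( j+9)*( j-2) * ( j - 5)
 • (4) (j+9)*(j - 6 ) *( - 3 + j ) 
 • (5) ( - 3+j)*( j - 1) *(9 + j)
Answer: 2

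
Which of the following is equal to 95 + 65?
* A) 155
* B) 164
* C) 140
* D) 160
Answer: D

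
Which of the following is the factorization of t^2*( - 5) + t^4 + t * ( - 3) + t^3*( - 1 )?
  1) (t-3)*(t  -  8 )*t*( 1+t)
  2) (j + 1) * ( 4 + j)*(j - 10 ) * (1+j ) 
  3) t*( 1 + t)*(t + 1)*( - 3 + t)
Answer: 3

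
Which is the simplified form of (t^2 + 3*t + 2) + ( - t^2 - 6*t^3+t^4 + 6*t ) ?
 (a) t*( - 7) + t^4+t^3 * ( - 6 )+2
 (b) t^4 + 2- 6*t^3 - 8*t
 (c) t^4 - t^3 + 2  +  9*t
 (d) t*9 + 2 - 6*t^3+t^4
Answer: d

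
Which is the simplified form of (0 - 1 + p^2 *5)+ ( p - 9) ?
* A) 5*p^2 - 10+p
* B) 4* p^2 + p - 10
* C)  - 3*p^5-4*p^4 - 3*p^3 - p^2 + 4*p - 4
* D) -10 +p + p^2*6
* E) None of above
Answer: A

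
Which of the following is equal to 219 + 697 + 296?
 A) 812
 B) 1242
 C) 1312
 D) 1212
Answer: D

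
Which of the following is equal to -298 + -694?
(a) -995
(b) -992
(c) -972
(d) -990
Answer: b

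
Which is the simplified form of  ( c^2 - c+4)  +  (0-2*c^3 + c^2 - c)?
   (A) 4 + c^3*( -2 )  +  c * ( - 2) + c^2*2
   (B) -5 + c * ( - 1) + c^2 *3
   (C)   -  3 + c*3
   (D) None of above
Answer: A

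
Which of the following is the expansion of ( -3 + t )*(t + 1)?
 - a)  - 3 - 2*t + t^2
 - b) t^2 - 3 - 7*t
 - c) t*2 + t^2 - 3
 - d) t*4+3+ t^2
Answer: a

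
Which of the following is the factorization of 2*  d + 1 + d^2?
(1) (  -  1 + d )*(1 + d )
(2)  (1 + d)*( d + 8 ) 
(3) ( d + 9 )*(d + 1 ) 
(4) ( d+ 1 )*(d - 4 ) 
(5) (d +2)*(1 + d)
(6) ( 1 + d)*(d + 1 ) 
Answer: 6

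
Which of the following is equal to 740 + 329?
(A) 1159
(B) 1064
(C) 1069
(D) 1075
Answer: C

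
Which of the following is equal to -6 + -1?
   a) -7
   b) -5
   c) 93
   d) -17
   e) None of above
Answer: a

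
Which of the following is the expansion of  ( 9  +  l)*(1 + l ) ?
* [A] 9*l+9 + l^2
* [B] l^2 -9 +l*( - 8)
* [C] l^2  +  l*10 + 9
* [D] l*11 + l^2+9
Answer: C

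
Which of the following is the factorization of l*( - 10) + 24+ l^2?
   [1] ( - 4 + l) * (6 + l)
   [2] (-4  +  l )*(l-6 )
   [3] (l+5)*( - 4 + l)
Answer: 2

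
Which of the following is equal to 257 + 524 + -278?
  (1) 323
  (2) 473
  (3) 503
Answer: 3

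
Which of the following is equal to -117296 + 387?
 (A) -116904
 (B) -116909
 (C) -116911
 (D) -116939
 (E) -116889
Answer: B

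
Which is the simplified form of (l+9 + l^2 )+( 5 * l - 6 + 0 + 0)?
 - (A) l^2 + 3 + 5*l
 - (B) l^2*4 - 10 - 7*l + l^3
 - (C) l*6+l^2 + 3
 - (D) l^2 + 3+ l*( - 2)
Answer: C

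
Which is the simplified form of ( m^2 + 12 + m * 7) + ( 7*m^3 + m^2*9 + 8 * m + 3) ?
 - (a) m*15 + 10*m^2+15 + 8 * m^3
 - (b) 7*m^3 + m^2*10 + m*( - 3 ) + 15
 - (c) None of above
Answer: c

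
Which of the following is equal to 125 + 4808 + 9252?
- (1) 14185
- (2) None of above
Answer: 1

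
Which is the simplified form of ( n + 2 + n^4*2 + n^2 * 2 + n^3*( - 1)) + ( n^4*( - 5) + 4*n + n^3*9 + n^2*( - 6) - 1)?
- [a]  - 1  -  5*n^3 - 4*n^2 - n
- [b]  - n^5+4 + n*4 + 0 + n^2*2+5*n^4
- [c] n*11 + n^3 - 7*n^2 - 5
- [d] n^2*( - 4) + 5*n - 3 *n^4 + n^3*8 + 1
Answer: d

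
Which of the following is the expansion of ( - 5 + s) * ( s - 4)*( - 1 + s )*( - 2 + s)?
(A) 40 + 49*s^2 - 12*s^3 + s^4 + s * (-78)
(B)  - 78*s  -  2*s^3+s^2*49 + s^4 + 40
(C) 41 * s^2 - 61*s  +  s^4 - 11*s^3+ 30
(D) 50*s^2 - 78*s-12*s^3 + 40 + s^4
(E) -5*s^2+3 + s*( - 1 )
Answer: A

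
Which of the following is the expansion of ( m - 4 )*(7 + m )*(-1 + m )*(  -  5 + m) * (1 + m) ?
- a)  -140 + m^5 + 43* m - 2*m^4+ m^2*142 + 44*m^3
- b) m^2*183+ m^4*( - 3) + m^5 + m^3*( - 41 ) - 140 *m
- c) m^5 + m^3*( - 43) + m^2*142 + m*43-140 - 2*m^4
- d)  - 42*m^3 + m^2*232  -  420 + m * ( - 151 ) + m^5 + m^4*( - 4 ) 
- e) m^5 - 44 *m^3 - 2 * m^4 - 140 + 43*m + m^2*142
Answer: e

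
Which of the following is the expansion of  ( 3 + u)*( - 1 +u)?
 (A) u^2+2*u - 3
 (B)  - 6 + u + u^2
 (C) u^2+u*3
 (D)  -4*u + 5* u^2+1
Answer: A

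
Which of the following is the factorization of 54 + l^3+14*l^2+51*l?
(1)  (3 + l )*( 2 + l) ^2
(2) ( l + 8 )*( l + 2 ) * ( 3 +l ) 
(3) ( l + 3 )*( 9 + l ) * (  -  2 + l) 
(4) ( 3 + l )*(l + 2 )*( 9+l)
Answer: 4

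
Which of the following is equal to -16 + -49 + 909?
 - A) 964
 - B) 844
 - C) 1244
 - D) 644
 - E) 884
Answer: B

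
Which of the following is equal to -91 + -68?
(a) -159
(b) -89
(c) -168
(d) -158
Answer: a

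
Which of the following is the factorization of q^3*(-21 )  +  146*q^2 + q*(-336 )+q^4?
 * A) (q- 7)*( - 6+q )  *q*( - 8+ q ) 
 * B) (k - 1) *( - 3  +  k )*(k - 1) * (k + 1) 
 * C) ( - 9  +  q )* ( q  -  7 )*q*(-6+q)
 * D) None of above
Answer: A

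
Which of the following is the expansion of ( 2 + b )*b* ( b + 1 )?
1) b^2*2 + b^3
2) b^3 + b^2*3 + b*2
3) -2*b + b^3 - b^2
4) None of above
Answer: 2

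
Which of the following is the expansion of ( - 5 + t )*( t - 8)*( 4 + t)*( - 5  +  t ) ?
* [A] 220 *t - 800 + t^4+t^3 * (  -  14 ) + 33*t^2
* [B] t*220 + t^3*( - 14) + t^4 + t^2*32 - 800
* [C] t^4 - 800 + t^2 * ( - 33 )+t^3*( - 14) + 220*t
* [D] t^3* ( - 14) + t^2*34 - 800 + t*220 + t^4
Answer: A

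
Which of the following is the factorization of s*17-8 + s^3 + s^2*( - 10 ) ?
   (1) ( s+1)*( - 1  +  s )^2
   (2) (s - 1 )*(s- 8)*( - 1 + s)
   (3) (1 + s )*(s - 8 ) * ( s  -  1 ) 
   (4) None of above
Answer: 2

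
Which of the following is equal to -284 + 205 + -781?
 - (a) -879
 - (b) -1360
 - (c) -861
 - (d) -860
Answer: d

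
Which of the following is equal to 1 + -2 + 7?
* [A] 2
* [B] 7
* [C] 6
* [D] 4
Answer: C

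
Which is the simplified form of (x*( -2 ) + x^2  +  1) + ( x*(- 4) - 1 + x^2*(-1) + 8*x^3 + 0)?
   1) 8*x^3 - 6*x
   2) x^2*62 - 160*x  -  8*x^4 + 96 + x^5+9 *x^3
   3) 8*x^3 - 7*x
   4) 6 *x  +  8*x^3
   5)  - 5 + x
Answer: 1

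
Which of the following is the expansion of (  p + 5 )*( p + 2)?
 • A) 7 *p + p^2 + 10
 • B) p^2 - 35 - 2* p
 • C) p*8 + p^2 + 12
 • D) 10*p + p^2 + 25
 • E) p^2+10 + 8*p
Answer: A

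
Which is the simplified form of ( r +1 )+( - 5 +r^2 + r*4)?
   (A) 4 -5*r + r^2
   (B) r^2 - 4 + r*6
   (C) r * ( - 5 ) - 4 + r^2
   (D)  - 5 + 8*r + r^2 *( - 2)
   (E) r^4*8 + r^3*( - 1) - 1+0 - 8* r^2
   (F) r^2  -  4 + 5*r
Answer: F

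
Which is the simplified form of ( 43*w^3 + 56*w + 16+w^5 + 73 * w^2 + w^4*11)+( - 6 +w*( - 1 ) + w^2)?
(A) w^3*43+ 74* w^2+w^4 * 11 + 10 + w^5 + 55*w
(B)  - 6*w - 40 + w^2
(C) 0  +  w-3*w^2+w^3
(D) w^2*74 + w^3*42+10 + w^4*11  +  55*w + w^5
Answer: A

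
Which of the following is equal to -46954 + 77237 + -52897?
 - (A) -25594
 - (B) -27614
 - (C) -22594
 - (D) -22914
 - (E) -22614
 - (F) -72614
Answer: E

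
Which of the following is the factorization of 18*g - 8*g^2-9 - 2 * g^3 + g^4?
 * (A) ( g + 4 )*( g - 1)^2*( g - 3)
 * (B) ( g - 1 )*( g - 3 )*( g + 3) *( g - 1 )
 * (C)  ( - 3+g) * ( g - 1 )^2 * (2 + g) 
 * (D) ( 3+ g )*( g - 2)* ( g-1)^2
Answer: B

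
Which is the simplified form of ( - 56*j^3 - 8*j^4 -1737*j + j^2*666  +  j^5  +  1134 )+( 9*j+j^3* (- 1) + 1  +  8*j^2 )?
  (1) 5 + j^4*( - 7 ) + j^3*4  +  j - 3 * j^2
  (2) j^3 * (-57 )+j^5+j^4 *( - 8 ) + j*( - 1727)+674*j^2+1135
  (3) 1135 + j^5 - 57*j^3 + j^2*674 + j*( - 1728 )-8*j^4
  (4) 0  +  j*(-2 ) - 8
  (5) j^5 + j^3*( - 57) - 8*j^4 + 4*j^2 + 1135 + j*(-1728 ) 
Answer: 3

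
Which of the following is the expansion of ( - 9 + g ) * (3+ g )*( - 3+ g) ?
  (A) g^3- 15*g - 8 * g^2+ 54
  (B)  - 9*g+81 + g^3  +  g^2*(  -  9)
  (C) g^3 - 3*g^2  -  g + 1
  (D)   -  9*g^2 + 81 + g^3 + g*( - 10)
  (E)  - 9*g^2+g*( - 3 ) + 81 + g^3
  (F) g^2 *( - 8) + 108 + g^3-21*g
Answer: B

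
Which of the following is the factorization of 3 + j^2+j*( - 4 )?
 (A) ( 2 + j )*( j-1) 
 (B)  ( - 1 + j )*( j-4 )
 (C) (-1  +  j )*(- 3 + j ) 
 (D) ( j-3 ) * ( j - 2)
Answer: C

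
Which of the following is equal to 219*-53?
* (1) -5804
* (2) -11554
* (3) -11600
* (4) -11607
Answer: 4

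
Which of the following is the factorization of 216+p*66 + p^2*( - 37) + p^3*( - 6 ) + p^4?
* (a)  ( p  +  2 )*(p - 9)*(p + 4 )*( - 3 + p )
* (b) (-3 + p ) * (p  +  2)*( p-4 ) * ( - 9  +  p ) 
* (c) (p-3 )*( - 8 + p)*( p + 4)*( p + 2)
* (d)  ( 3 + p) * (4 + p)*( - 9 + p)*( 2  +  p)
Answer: a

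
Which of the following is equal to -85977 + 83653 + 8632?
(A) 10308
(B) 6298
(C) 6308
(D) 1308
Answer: C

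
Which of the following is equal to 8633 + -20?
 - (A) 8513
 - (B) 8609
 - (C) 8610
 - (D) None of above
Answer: D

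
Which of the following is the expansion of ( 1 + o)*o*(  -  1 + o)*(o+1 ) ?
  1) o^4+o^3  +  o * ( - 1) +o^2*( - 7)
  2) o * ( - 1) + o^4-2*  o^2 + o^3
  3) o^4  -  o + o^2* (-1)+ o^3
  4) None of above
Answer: 3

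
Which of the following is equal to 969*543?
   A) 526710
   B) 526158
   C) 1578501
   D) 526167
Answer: D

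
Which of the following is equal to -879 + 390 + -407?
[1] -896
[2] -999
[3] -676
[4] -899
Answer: 1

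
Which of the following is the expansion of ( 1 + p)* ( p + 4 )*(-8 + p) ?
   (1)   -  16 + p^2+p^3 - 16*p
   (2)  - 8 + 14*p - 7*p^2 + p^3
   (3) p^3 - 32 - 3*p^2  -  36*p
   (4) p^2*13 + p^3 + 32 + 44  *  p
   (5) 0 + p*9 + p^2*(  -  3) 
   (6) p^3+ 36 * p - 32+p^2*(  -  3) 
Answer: 3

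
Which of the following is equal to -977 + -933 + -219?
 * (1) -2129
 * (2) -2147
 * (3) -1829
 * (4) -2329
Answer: 1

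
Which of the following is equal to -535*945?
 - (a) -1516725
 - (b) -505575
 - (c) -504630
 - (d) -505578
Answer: b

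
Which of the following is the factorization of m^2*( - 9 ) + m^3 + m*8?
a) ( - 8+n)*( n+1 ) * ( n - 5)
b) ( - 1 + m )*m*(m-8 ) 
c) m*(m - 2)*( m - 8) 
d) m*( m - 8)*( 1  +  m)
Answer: b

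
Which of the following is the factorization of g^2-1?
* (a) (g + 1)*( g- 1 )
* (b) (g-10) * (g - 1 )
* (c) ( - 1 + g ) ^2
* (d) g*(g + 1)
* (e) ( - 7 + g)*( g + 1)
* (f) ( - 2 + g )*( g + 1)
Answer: a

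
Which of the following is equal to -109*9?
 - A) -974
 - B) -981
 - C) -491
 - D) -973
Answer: B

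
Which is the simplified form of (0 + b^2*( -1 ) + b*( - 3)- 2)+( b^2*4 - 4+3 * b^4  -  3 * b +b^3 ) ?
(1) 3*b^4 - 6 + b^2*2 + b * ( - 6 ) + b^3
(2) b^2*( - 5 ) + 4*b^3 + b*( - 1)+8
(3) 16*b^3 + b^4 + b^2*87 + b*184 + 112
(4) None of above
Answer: 4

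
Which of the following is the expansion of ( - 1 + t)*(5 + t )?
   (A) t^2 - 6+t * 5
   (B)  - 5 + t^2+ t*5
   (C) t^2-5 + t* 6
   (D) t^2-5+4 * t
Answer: D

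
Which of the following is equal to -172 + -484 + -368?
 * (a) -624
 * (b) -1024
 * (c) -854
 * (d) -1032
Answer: b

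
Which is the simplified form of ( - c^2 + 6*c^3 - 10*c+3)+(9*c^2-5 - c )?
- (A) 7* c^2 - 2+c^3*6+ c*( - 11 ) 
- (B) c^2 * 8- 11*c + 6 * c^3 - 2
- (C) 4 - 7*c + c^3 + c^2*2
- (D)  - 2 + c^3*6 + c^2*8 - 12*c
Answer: B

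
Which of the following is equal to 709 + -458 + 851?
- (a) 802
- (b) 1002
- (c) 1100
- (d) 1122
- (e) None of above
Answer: e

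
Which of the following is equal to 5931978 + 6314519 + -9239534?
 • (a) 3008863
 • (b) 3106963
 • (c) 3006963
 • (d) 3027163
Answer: c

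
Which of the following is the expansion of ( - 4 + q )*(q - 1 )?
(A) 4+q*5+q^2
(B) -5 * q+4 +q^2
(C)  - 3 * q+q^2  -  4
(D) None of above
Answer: B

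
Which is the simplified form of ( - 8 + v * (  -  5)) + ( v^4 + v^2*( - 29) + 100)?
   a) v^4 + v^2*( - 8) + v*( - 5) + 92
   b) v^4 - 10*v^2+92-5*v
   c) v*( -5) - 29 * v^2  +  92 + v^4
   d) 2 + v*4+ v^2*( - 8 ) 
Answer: c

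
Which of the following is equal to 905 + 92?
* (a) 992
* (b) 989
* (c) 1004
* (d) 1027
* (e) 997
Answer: e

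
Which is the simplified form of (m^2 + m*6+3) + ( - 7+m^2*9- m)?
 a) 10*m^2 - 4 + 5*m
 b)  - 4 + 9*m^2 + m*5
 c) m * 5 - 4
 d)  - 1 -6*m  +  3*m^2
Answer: a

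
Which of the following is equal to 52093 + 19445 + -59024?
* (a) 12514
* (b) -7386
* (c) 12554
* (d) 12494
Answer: a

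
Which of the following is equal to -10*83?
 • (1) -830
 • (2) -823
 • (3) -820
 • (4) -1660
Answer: 1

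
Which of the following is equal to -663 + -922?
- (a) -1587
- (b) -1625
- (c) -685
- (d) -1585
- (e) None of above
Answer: d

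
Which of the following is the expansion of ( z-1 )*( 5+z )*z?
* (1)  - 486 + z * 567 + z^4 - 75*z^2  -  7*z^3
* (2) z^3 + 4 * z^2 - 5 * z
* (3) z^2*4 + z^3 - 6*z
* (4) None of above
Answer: 2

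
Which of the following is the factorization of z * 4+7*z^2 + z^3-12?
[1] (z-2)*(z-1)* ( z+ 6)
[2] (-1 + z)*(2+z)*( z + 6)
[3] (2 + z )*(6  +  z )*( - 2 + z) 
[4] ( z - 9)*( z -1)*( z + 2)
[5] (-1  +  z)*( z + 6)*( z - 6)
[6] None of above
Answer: 2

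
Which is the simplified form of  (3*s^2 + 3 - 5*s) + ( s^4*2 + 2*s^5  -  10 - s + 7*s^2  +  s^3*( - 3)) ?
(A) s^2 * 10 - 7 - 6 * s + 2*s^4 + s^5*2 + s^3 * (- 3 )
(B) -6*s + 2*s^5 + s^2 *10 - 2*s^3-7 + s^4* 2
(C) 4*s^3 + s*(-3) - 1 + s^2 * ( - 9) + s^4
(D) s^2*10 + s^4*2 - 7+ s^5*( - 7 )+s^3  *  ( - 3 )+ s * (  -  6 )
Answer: A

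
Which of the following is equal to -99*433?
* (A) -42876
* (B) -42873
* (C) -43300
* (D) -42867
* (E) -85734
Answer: D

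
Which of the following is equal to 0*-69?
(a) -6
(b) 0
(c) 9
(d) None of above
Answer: b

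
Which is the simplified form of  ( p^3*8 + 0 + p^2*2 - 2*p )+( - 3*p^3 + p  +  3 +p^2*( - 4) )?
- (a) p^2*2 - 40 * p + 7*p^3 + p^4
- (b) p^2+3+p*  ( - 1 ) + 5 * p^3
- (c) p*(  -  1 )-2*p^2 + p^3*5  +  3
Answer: c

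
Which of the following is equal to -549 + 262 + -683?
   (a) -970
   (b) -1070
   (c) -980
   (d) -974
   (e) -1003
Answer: a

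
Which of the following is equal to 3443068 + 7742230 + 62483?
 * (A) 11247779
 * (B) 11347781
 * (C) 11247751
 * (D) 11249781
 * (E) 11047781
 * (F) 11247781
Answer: F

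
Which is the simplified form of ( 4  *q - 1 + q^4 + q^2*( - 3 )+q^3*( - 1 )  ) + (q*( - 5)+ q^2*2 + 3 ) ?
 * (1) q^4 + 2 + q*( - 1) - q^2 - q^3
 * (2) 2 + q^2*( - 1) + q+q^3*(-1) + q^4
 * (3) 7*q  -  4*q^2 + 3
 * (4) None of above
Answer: 1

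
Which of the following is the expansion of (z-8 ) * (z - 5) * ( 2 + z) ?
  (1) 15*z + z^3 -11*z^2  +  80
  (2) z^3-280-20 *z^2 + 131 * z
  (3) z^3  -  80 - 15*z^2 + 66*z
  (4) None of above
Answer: 4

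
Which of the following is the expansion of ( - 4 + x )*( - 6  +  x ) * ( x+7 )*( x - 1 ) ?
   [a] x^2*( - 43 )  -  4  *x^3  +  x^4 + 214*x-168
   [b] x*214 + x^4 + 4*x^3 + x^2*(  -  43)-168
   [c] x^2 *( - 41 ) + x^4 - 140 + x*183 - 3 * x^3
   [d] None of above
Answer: a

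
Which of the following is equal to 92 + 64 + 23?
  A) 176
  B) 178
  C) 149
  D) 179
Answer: D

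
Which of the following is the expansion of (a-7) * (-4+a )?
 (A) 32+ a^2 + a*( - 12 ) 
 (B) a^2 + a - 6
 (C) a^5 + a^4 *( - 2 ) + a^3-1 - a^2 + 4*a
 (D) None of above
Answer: D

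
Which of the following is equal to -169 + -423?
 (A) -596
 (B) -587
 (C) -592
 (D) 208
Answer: C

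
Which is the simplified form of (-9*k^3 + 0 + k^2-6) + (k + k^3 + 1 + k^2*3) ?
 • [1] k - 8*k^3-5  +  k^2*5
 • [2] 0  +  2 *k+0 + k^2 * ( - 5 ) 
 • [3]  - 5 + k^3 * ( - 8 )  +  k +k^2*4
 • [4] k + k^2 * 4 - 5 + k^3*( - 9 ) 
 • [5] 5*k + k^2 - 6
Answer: 3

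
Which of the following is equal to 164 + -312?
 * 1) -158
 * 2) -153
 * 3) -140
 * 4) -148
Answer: 4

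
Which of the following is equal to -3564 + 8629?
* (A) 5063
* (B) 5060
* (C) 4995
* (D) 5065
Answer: D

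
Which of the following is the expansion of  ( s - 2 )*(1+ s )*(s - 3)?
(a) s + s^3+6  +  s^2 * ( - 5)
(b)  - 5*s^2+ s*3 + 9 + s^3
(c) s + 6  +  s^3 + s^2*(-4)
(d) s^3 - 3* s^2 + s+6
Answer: c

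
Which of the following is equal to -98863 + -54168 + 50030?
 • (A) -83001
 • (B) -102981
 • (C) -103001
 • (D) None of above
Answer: C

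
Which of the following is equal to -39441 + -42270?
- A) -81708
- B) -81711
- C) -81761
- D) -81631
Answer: B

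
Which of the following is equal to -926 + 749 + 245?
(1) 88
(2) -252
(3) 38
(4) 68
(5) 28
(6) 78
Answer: 4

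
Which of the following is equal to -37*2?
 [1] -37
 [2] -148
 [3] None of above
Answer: 3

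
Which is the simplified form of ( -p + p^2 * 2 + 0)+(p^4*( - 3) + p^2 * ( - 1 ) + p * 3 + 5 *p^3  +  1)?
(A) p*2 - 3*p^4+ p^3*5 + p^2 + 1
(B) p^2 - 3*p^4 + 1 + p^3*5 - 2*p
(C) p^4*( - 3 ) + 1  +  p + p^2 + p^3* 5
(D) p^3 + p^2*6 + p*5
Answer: A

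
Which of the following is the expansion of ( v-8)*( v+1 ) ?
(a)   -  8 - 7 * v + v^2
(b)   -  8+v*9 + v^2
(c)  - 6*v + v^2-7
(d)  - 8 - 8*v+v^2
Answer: a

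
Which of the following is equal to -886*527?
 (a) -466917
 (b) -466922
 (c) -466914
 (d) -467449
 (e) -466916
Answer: b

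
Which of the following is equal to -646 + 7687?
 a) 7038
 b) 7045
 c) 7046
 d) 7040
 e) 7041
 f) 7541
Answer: e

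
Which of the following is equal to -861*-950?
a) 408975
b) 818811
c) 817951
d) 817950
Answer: d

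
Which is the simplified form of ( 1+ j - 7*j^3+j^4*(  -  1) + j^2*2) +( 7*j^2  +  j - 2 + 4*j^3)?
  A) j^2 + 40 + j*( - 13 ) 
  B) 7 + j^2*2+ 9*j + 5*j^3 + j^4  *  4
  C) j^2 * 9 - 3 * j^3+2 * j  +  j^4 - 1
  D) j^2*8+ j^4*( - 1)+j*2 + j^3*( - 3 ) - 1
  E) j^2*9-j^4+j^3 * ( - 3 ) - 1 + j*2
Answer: E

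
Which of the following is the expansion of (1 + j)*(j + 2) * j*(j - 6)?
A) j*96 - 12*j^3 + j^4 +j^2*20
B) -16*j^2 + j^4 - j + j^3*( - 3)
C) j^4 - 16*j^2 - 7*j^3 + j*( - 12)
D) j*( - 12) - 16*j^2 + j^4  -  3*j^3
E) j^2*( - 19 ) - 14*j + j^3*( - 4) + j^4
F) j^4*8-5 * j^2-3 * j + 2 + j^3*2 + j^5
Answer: D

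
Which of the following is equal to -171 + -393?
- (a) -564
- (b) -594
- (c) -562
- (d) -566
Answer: a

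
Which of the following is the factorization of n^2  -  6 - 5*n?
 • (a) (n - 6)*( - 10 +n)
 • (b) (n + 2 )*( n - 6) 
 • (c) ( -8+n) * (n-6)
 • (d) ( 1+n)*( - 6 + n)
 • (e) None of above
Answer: d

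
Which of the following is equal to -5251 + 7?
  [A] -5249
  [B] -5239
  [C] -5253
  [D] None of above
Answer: D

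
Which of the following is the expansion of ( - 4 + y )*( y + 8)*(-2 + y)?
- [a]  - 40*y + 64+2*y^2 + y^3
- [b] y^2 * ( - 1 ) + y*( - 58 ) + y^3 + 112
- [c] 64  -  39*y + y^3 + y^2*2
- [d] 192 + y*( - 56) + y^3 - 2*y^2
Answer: a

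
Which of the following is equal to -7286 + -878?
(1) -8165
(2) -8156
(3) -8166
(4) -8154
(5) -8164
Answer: 5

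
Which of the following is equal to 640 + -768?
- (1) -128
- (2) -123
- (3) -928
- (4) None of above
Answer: 1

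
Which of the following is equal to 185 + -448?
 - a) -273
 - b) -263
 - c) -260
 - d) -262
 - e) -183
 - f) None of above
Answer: b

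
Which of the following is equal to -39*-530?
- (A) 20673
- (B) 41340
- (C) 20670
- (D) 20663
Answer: C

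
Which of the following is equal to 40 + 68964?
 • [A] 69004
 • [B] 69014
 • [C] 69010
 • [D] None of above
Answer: A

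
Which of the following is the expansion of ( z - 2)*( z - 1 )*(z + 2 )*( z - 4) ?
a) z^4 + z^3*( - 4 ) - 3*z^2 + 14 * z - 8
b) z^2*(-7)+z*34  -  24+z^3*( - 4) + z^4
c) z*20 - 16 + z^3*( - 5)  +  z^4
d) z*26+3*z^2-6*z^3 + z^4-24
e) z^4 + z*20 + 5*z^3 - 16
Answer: c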